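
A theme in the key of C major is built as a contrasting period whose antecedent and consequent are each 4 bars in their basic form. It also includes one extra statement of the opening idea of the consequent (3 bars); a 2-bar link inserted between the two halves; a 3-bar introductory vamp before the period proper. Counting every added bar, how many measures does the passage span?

16 measures

Basic contrasting period: 4 + 4 = 8 bars.
8 (basic form) + 3 (extra statement) + 2 (link) + 3 (introduction) = 16.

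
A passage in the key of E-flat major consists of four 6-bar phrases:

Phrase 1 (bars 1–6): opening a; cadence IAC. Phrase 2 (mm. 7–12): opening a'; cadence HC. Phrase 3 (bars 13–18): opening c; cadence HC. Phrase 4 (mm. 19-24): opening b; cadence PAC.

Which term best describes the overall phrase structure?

Four phrases in two halves: the first half (bars 1–12) ends with a half cadence, the second (mm. 13–24) with a perfect authentic cadence — a large antecedent–consequent pair, i.e. a double period.
Phrase 3 begins with different material from phrase 1, making it contrasting.

contrasting double period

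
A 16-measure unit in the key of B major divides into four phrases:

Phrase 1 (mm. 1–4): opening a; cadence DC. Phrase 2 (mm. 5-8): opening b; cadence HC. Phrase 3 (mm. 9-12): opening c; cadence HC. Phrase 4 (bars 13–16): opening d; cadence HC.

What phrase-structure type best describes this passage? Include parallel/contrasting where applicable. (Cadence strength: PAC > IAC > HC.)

Phrase 4 ends with a half cadence, no stronger than phrase 2's half cadence, so the four phrases do not form a double period; nor do phrases 3–4 duplicate 1–2, so it is not a repeated period. With no phrase reaching a conclusive cadence, the passage is a phrase group.

phrase group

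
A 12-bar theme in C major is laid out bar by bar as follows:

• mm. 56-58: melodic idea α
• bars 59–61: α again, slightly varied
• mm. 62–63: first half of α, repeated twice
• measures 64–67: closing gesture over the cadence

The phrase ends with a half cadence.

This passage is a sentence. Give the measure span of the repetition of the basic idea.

The presentation of a sentence is the basic idea (mm. 56-58) plus its repetition (measures 59–61); the repetition of the basic idea is therefore bars 59-61.

measures 59–61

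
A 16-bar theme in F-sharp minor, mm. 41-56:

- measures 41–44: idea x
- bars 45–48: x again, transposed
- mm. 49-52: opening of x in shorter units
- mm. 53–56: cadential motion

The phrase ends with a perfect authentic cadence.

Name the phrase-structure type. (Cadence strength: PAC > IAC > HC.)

sentence

Basic idea (measures 41–44) + its repetition (bars 45–48) form the presentation; fragmentation and cadence (bars 49–56) form the continuation — the 16-bar whole is a sentence.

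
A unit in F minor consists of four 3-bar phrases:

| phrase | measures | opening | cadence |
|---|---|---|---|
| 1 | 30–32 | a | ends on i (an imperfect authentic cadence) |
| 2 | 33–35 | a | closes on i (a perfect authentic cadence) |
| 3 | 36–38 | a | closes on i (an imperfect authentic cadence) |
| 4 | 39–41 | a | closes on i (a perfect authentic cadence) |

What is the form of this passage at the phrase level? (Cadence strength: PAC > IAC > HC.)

repeated period

The cadence pattern IAC–PAC–IAC–PAC is weak–strong twice, and phrases 3–4 restate phrases 1–2: a period heard twice, not a double period (which would end weakly at phrase 2).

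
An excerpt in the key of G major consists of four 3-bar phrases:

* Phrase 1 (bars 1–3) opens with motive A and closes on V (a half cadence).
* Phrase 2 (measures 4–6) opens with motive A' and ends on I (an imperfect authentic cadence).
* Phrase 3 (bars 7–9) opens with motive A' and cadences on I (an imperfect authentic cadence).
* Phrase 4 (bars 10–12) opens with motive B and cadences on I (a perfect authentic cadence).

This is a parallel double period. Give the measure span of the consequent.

measures 7–12

In a double period the first pair of phrases (ending imperfect authentic cadence) is the large antecedent and the second pair (ending perfect authentic cadence) is the large consequent; the consequent is measures 7–12.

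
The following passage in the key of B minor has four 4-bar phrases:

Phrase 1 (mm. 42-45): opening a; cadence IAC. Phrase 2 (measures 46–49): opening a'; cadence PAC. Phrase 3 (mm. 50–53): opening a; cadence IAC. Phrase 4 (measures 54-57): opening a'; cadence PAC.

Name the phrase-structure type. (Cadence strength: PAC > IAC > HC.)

repeated period

The cadence pattern IAC–PAC–IAC–PAC is weak–strong twice, and phrases 3–4 restate phrases 1–2: a period heard twice, not a double period (which would end weakly at phrase 2).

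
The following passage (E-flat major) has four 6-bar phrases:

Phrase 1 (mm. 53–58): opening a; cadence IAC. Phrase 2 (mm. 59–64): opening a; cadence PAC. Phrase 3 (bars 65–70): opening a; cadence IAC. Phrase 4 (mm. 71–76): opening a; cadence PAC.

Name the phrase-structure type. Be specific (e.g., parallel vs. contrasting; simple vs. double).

The cadence pattern IAC–PAC–IAC–PAC is weak–strong twice, and phrases 3–4 restate phrases 1–2: a period heard twice, not a double period (which would end weakly at phrase 2).

repeated period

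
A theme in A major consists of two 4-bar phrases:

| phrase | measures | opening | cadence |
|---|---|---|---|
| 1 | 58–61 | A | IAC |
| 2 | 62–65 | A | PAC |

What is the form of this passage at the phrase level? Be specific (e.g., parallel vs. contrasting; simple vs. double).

parallel period

Phrase 1 ends with an imperfect authentic cadence (weaker) and phrase 2 with a perfect authentic cadence (stronger): antecedent + consequent = a period.
The two phrases open with the same material (A / A), so the period is parallel.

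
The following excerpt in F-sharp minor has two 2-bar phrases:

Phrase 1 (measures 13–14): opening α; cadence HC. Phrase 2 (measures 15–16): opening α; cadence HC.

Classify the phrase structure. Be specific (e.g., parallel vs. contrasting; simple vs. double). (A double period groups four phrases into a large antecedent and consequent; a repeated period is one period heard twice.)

Both phrases have the same opening (α) and the same cadence (half cadence): the second is a restatement, not a consequent, so this is a repeated phrase rather than a period.

repeated phrase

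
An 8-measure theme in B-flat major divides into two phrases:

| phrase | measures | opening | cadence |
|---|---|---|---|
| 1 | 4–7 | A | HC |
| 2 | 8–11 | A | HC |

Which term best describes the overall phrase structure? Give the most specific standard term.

repeated phrase

Both phrases have the same opening (A) and the same cadence (half cadence): the second is a restatement, not a consequent, so this is a repeated phrase rather than a period.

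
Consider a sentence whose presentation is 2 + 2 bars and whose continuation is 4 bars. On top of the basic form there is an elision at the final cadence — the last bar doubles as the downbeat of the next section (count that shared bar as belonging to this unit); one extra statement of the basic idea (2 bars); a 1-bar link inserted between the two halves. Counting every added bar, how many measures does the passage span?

Basic sentence: 2 + 2 + 4 = 8 bars.
8 (basic form) + 2 (extra statement) + 1 (link) = 11.
The elision shares a bar with the next section but does not change this unit's count.

11 measures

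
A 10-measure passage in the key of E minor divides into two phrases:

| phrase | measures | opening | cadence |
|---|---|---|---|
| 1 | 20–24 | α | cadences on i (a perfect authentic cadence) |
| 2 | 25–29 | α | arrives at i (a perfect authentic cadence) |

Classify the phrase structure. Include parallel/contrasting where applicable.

Both phrases have the same opening (α) and the same cadence (perfect authentic cadence): the second is a restatement, not a consequent, so this is a repeated phrase rather than a period.

repeated phrase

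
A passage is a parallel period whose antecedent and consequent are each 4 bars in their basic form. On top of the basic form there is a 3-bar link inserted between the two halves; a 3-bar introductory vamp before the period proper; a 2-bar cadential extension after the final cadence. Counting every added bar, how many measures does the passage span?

16 measures

Basic parallel period: 4 + 4 = 8 bars.
8 (basic form) + 3 (link) + 3 (introduction) + 2 (cadential extension) = 16.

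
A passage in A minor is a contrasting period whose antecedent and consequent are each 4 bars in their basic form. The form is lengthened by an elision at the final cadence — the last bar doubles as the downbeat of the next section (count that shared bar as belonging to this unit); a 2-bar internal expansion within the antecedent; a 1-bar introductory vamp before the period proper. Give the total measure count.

Basic contrasting period: 4 + 4 = 8 bars.
8 (basic form) + 2 (internal expansion) + 1 (introduction) = 11.
The elision shares a bar with the next section but does not change this unit's count.

11 measures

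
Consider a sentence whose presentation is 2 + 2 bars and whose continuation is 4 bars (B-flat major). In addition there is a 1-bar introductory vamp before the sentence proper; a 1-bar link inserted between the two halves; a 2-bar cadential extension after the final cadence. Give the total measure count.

12 measures

Basic sentence: 2 + 2 + 4 = 8 bars.
8 (basic form) + 1 (introduction) + 1 (link) + 2 (cadential extension) = 12.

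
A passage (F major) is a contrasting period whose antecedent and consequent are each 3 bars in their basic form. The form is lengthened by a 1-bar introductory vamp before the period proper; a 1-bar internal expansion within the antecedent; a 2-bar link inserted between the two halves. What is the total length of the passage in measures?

10 measures

Basic contrasting period: 3 + 3 = 6 bars.
6 (basic form) + 1 (introduction) + 1 (internal expansion) + 2 (link) = 10.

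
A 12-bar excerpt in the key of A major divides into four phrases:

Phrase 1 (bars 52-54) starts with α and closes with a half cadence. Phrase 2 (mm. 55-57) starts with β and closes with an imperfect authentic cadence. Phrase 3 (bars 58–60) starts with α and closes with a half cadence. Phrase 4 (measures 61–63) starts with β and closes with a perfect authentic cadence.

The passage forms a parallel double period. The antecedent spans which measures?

measures 52–57

In a double period the four phrases pair into a large antecedent (phrases 1–2, ending imperfect authentic cadence) and a large consequent (phrases 3–4, ending perfect authentic cadence). The antecedent spans mm. 52–57.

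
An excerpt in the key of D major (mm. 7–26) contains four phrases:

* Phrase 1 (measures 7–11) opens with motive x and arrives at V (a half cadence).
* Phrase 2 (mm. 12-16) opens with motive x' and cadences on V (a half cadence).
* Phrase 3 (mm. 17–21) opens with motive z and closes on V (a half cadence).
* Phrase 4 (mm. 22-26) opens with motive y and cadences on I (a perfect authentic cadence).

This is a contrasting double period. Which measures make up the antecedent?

measures 7–16

In a double period the first pair of phrases (ending half cadence) is the large antecedent and the second pair (ending perfect authentic cadence) is the large consequent; the antecedent is measures 7–16.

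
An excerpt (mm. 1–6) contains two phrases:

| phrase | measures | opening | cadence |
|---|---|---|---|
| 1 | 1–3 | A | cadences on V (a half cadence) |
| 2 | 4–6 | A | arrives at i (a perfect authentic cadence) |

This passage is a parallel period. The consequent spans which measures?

measures 4–6

The antecedent is the phrase ending with the weaker cadence (half cadence, phrase 1) and the consequent the one ending more conclusively (perfect authentic cadence, phrase 2); the consequent is measures 4-6.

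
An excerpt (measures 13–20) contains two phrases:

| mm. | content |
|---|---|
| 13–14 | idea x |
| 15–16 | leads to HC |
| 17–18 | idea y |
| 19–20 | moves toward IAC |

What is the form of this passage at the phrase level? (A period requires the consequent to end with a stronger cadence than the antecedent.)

contrasting period

Phrase 1 ends with a half cadence (weaker) and phrase 2 with an imperfect authentic cadence (stronger): antecedent + consequent = a period.
The two phrases open with different material (x / y), so the period is contrasting.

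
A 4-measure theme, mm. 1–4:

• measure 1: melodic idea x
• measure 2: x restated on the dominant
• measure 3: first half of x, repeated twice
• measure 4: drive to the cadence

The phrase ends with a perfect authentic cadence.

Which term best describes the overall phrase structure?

sentence

Basic idea (m. 1) + its repetition (m. 2) form the presentation; fragmentation and cadence (mm. 3–4) form the continuation — the 4-bar whole is a sentence.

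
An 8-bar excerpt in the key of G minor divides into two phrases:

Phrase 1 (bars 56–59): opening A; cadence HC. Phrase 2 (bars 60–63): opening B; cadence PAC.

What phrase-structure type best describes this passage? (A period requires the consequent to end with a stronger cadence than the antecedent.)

contrasting period

Phrase 1 ends with a half cadence (weaker) and phrase 2 with a perfect authentic cadence (stronger): antecedent + consequent = a period.
The two phrases open with different material (A / B), so the period is contrasting.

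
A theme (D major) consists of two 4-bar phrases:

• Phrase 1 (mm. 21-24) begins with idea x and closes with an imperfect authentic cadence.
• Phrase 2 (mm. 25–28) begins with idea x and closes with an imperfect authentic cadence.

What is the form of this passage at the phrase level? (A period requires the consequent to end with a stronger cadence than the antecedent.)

repeated phrase

Both phrases have the same opening (x) and the same cadence (imperfect authentic cadence): the second is a restatement, not a consequent, so this is a repeated phrase rather than a period.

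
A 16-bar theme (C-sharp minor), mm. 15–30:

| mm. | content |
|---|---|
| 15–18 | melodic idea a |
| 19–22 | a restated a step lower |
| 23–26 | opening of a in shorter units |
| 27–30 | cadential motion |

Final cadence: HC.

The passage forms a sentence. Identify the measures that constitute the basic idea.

measures 15–18

The presentation of a sentence is the basic idea (mm. 15–18) plus its repetition (measures 19–22); the basic idea is therefore mm. 15–18.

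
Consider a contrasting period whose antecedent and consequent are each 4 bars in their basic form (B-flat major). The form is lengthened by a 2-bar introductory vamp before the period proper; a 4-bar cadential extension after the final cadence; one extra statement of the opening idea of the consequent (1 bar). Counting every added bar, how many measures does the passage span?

15 measures

Basic contrasting period: 4 + 4 = 8 bars.
8 (basic form) + 2 (introduction) + 4 (cadential extension) + 1 (extra statement) = 15.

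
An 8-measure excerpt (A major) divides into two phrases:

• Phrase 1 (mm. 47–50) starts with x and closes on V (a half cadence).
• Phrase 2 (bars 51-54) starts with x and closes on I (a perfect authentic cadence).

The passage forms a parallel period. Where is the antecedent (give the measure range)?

measures 47–50

The antecedent is the phrase ending with the weaker cadence (half cadence, phrase 1) and the consequent the one ending more conclusively (perfect authentic cadence, phrase 2); the antecedent is bars 47-50.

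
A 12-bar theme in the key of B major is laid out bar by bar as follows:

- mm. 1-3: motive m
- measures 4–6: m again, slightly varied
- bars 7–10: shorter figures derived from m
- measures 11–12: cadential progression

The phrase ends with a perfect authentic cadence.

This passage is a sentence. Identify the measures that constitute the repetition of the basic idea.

measures 4–6

The presentation of a sentence is the basic idea (bars 1-3) plus its repetition (bars 4-6); the repetition of the basic idea is therefore bars 4–6.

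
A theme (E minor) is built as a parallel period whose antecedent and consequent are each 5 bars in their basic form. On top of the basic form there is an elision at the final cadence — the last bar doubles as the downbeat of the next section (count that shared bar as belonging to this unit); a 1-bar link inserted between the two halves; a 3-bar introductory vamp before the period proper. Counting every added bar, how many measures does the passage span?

Basic parallel period: 5 + 5 = 10 bars.
10 (basic form) + 1 (link) + 3 (introduction) = 14.
The elision shares a bar with the next section but does not change this unit's count.

14 measures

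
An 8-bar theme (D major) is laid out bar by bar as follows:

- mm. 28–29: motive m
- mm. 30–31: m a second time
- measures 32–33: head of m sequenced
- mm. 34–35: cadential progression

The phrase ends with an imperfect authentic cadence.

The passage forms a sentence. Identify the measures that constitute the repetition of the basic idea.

The presentation of a sentence is the basic idea (measures 28–29) plus its repetition (measures 30–31); the repetition of the basic idea is therefore mm. 30-31.

measures 30–31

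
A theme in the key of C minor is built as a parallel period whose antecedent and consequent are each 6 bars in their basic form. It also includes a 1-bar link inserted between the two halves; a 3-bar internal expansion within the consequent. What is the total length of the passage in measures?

16 measures

Basic parallel period: 6 + 6 = 12 bars.
12 (basic form) + 1 (link) + 3 (internal expansion) = 16.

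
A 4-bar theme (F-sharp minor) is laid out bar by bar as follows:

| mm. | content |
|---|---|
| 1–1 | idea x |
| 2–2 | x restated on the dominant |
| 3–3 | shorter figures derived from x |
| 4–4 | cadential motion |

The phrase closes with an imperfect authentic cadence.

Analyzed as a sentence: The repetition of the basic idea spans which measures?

The presentation of a sentence is the basic idea (measure 1) plus its repetition (measure 2); the repetition of the basic idea is therefore m. 2.

measures 2–2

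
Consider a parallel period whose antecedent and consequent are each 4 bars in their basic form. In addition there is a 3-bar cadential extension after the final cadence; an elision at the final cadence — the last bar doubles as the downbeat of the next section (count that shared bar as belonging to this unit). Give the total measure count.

11 measures

Basic parallel period: 4 + 4 = 8 bars.
8 (basic form) + 3 (cadential extension) = 11.
The elision shares a bar with the next section but does not change this unit's count.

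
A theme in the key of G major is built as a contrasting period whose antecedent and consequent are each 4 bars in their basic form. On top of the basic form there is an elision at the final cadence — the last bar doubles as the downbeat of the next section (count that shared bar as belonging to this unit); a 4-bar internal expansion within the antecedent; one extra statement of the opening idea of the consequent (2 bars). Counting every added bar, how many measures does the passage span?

14 measures

Basic contrasting period: 4 + 4 = 8 bars.
8 (basic form) + 4 (internal expansion) + 2 (extra statement) = 14.
The elision shares a bar with the next section but does not change this unit's count.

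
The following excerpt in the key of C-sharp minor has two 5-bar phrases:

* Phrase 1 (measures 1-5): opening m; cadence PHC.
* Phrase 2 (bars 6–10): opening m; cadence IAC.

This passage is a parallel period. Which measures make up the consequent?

measures 6–10

The antecedent is the phrase ending with the weaker cadence (Phrygian half cadence, phrase 1) and the consequent the one ending more conclusively (imperfect authentic cadence, phrase 2); the consequent is bars 6-10.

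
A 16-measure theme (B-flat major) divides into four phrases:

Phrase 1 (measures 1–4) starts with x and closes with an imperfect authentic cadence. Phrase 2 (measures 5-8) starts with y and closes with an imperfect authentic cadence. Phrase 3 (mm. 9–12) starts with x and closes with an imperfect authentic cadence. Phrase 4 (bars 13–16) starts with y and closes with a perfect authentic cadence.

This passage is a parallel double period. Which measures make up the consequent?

measures 9–16

In a double period the four phrases pair into a large antecedent (phrases 1–2, ending imperfect authentic cadence) and a large consequent (phrases 3–4, ending perfect authentic cadence). The consequent spans measures 9–16.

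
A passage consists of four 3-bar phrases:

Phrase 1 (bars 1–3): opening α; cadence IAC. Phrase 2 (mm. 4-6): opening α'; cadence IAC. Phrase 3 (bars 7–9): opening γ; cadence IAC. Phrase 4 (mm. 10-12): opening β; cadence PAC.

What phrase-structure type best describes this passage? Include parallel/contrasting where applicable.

contrasting double period

Four phrases in two halves: the first half (mm. 1-6) ends with an imperfect authentic cadence, the second (measures 7–12) with a perfect authentic cadence — a large antecedent–consequent pair, i.e. a double period.
Phrase 3 begins with different material from phrase 1, making it contrasting.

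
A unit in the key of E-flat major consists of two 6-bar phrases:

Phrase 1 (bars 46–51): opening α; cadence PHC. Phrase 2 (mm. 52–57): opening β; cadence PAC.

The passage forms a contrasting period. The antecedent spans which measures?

The antecedent is the phrase ending with the weaker cadence (Phrygian half cadence, phrase 1) and the consequent the one ending more conclusively (perfect authentic cadence, phrase 2); the antecedent is mm. 46-51.

measures 46–51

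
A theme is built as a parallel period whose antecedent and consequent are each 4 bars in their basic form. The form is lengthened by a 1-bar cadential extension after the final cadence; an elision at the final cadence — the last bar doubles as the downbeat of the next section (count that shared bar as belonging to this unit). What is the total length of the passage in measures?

Basic parallel period: 4 + 4 = 8 bars.
8 (basic form) + 1 (cadential extension) = 9.
The elision shares a bar with the next section but does not change this unit's count.

9 measures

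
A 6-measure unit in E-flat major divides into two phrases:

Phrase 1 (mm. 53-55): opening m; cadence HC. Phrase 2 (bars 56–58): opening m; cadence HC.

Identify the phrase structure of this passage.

repeated phrase

Both phrases have the same opening (m) and the same cadence (half cadence): the second is a restatement, not a consequent, so this is a repeated phrase rather than a period.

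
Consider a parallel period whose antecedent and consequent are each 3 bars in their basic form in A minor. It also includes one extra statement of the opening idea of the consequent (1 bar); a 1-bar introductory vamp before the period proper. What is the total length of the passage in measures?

Basic parallel period: 3 + 3 = 6 bars.
6 (basic form) + 1 (extra statement) + 1 (introduction) = 8.

8 measures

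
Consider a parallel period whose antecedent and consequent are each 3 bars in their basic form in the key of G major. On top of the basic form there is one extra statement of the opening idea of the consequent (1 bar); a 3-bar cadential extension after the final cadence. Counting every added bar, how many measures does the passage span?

10 measures

Basic parallel period: 3 + 3 = 6 bars.
6 (basic form) + 1 (extra statement) + 3 (cadential extension) = 10.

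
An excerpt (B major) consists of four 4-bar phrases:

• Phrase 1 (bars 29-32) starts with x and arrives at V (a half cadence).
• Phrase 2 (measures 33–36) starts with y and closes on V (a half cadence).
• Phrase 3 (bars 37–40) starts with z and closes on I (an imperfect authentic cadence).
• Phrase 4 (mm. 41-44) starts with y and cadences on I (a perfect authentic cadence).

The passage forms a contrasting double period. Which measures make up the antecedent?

In a double period the first pair of phrases (ending half cadence) is the large antecedent and the second pair (ending perfect authentic cadence) is the large consequent; the antecedent is measures 29–36.

measures 29–36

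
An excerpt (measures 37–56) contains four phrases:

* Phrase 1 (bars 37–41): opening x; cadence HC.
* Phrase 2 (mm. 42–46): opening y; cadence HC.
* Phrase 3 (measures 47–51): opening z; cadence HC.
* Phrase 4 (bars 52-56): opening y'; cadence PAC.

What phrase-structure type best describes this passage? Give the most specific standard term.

contrasting double period

Four phrases in two halves: the first half (measures 37–46) ends with a half cadence, the second (bars 47–56) with a perfect authentic cadence — a large antecedent–consequent pair, i.e. a double period.
Phrase 3 begins with different material from phrase 1, making it contrasting.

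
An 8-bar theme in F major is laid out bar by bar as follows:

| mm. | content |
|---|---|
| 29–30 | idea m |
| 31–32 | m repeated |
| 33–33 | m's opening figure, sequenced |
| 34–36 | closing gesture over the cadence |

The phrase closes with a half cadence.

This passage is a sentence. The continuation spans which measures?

measures 33–36

After the presentation (mm. 29-32), the continuation covers the fragmentation through the cadence: mm. 33–36.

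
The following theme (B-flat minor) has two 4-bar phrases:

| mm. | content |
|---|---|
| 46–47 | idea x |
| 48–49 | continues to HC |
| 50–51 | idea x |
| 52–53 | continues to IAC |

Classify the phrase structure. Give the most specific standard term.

Phrase 1 ends with a half cadence (weaker) and phrase 2 with an imperfect authentic cadence (stronger): antecedent + consequent = a period.
The two phrases open with the same material (x / x), so the period is parallel.

parallel period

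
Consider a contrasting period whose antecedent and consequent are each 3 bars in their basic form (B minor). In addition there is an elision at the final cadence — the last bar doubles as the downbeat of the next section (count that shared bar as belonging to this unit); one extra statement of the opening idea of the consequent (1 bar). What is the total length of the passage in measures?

7 measures

Basic contrasting period: 3 + 3 = 6 bars.
6 (basic form) + 1 (extra statement) = 7.
The elision shares a bar with the next section but does not change this unit's count.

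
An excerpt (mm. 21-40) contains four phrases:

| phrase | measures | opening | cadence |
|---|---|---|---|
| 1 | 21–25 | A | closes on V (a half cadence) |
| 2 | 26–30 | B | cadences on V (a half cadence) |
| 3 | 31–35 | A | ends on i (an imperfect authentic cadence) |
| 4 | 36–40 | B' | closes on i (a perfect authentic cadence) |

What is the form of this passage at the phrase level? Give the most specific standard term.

Four phrases in two halves: the first half (mm. 21–30) ends with a half cadence, the second (mm. 31–40) with a perfect authentic cadence — a large antecedent–consequent pair, i.e. a double period.
Phrase 3 begins with the same material as phrase 1, making it parallel.

parallel double period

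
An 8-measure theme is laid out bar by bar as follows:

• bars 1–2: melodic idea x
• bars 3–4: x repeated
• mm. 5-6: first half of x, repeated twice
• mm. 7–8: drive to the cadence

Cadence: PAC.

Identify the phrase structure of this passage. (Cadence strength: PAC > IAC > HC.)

Basic idea (measures 1-2) + its repetition (mm. 3–4) form the presentation; fragmentation and cadence (mm. 5–8) form the continuation — the 8-bar whole is a sentence.

sentence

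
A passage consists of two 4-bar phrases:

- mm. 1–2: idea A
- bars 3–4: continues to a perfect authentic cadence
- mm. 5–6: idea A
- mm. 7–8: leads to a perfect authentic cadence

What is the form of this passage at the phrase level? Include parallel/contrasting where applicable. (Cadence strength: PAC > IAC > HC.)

repeated phrase

Both phrases have the same opening (A) and the same cadence (perfect authentic cadence): the second is a restatement, not a consequent, so this is a repeated phrase rather than a period.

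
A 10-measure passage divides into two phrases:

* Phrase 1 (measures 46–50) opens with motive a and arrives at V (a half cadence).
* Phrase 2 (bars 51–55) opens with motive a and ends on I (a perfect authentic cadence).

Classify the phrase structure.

parallel period

Phrase 1 ends with a half cadence (weaker) and phrase 2 with a perfect authentic cadence (stronger): antecedent + consequent = a period.
The two phrases open with the same material (a / a), so the period is parallel.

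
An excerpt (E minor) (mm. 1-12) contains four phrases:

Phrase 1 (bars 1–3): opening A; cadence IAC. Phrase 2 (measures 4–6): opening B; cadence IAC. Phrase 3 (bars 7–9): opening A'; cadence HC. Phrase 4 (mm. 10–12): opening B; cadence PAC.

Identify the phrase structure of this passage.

Four phrases in two halves: the first half (measures 1–6) ends with an imperfect authentic cadence, the second (measures 7-12) with a perfect authentic cadence — a large antecedent–consequent pair, i.e. a double period.
Phrase 3 begins with the same material as phrase 1, making it parallel.

parallel double period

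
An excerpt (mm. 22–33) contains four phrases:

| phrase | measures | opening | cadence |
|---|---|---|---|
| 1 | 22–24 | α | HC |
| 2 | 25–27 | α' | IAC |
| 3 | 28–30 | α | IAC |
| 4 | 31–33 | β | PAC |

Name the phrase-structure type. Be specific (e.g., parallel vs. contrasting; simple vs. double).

Four phrases in two halves: the first half (measures 22–27) ends with an imperfect authentic cadence, the second (bars 28-33) with a perfect authentic cadence — a large antecedent–consequent pair, i.e. a double period.
Phrase 3 begins with the same material as phrase 1, making it parallel.

parallel double period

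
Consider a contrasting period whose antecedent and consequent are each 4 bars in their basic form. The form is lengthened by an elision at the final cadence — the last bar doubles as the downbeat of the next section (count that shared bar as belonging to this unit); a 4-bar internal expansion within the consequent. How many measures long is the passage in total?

12 measures

Basic contrasting period: 4 + 4 = 8 bars.
8 (basic form) + 4 (internal expansion) = 12.
The elision shares a bar with the next section but does not change this unit's count.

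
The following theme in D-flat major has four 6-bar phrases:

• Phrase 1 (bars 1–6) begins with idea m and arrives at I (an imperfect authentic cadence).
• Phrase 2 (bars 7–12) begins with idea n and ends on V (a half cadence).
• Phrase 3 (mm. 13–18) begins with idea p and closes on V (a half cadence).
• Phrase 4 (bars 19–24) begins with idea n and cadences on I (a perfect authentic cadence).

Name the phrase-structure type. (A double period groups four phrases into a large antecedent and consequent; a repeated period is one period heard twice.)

contrasting double period

Four phrases in two halves: the first half (mm. 1–12) ends with a half cadence, the second (mm. 13–24) with a perfect authentic cadence — a large antecedent–consequent pair, i.e. a double period.
Phrase 3 begins with different material from phrase 1, making it contrasting.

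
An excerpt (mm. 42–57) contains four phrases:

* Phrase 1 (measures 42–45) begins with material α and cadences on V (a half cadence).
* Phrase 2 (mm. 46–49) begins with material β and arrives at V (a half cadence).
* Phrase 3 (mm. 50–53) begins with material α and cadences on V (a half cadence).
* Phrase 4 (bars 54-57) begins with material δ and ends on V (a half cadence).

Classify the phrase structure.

phrase group

Phrase 4 ends with a half cadence, no stronger than phrase 2's half cadence, so the four phrases do not form a double period; nor do phrases 3–4 duplicate 1–2, so it is not a repeated period. With no phrase reaching a conclusive cadence, the passage is a phrase group.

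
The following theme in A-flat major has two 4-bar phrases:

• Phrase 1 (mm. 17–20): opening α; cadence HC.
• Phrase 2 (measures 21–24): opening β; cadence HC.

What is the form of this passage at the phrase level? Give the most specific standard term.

The second phrase closes with a half cadence, which is not stronger than the first phrase's half cadence; without a weak→strong cadential pair there is no antecedent–consequent relationship, so this is a phrase group rather than a period.

phrase group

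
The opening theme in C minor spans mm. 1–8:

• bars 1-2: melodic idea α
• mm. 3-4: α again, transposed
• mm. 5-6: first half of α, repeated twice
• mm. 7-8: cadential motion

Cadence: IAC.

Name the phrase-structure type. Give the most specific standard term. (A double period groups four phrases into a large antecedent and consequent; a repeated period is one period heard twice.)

Basic idea (bars 1–2) + its repetition (mm. 3–4) form the presentation; fragmentation and cadence (mm. 5-8) form the continuation — the 8-bar whole is a sentence.

sentence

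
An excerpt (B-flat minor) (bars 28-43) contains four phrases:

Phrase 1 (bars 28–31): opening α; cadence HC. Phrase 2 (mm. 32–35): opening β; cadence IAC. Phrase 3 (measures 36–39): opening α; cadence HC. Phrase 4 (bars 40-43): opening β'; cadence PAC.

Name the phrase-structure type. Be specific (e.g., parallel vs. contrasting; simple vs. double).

parallel double period

Four phrases in two halves: the first half (bars 28–35) ends with an imperfect authentic cadence, the second (measures 36-43) with a perfect authentic cadence — a large antecedent–consequent pair, i.e. a double period.
Phrase 3 begins with the same material as phrase 1, making it parallel.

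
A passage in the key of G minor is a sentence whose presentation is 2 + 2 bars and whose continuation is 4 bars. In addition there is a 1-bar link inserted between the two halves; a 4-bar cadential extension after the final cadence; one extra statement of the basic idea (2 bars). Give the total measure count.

Basic sentence: 2 + 2 + 4 = 8 bars.
8 (basic form) + 1 (link) + 4 (cadential extension) + 2 (extra statement) = 15.

15 measures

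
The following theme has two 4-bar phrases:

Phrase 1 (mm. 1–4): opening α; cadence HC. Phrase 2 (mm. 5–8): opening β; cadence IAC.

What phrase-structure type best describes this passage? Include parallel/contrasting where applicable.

contrasting period

Phrase 1 ends with a half cadence (weaker) and phrase 2 with an imperfect authentic cadence (stronger): antecedent + consequent = a period.
The two phrases open with different material (α / β), so the period is contrasting.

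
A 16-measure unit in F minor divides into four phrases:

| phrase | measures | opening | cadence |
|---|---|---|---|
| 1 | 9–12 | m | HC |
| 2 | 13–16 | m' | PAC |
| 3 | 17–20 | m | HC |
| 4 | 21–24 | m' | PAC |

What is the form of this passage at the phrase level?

The cadence pattern HC–PAC–HC–PAC is weak–strong twice, and phrases 3–4 restate phrases 1–2: a period heard twice, not a double period (which would end weakly at phrase 2).

repeated period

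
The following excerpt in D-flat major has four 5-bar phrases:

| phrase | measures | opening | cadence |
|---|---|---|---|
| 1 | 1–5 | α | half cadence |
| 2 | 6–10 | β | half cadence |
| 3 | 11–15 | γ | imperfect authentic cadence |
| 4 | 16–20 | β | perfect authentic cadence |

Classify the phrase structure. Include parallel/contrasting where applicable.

Four phrases in two halves: the first half (mm. 1-10) ends with a half cadence, the second (mm. 11-20) with a perfect authentic cadence — a large antecedent–consequent pair, i.e. a double period.
Phrase 3 begins with different material from phrase 1, making it contrasting.

contrasting double period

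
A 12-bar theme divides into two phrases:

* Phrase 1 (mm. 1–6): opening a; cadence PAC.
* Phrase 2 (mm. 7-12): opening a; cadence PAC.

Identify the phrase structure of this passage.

repeated phrase

Both phrases have the same opening (a) and the same cadence (perfect authentic cadence): the second is a restatement, not a consequent, so this is a repeated phrase rather than a period.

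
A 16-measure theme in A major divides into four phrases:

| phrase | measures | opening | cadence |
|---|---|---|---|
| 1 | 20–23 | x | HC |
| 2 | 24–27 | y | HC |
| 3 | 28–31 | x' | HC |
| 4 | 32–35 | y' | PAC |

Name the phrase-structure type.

parallel double period

Four phrases in two halves: the first half (mm. 20–27) ends with a half cadence, the second (mm. 28–35) with a perfect authentic cadence — a large antecedent–consequent pair, i.e. a double period.
Phrase 3 begins with the same material as phrase 1, making it parallel.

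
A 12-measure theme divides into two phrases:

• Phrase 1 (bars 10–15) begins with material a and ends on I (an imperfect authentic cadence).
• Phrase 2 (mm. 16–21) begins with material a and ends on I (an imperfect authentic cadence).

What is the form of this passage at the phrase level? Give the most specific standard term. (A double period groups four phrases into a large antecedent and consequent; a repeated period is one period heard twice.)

repeated phrase

Both phrases have the same opening (a) and the same cadence (imperfect authentic cadence): the second is a restatement, not a consequent, so this is a repeated phrase rather than a period.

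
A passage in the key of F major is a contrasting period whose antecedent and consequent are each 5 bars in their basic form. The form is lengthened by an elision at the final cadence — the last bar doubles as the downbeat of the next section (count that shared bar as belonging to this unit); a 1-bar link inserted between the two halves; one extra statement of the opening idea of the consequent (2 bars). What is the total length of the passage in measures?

Basic contrasting period: 5 + 5 = 10 bars.
10 (basic form) + 1 (link) + 2 (extra statement) = 13.
The elision shares a bar with the next section but does not change this unit's count.

13 measures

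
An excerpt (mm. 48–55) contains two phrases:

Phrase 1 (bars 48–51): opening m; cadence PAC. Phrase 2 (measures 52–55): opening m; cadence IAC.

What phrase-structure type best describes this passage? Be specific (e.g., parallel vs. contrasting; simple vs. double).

The second phrase closes with an imperfect authentic cadence, which is not stronger than the first phrase's perfect authentic cadence; without a weak→strong cadential pair there is no antecedent–consequent relationship, so this is a phrase group rather than a period.

phrase group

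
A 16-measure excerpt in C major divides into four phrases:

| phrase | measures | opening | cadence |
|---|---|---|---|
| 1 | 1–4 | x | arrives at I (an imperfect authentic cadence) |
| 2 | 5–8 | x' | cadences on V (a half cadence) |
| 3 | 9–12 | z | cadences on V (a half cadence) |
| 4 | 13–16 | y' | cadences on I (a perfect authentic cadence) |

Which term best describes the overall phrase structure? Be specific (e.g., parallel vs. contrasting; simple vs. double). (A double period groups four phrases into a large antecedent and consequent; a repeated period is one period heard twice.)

Four phrases in two halves: the first half (mm. 1–8) ends with a half cadence, the second (measures 9–16) with a perfect authentic cadence — a large antecedent–consequent pair, i.e. a double period.
Phrase 3 begins with different material from phrase 1, making it contrasting.

contrasting double period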